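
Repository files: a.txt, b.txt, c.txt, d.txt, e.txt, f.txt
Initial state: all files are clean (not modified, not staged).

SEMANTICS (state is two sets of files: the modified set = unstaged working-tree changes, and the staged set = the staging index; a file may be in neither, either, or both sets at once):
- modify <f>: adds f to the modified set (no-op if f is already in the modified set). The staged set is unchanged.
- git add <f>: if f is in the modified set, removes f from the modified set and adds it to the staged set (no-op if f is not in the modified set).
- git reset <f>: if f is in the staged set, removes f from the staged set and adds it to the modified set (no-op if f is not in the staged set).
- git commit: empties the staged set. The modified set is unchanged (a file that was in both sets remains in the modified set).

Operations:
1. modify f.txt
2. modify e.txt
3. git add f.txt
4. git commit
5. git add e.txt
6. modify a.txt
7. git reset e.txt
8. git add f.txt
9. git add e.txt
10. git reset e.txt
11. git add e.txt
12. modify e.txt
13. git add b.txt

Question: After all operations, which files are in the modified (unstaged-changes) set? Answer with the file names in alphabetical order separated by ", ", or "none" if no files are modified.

After op 1 (modify f.txt): modified={f.txt} staged={none}
After op 2 (modify e.txt): modified={e.txt, f.txt} staged={none}
After op 3 (git add f.txt): modified={e.txt} staged={f.txt}
After op 4 (git commit): modified={e.txt} staged={none}
After op 5 (git add e.txt): modified={none} staged={e.txt}
After op 6 (modify a.txt): modified={a.txt} staged={e.txt}
After op 7 (git reset e.txt): modified={a.txt, e.txt} staged={none}
After op 8 (git add f.txt): modified={a.txt, e.txt} staged={none}
After op 9 (git add e.txt): modified={a.txt} staged={e.txt}
After op 10 (git reset e.txt): modified={a.txt, e.txt} staged={none}
After op 11 (git add e.txt): modified={a.txt} staged={e.txt}
After op 12 (modify e.txt): modified={a.txt, e.txt} staged={e.txt}
After op 13 (git add b.txt): modified={a.txt, e.txt} staged={e.txt}

Answer: a.txt, e.txt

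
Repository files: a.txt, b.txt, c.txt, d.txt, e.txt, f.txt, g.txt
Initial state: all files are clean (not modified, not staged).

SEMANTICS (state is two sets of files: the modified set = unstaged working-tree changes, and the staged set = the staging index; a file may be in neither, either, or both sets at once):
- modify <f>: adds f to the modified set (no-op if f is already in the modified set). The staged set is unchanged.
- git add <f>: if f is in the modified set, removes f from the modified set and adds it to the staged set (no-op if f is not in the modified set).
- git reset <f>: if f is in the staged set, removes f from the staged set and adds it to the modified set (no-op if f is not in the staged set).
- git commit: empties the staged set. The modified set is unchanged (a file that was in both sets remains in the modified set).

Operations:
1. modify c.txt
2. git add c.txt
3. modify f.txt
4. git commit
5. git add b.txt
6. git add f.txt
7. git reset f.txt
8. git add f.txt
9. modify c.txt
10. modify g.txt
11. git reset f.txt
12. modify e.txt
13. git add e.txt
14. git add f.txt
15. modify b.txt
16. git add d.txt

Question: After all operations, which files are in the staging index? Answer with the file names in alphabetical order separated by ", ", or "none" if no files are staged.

After op 1 (modify c.txt): modified={c.txt} staged={none}
After op 2 (git add c.txt): modified={none} staged={c.txt}
After op 3 (modify f.txt): modified={f.txt} staged={c.txt}
After op 4 (git commit): modified={f.txt} staged={none}
After op 5 (git add b.txt): modified={f.txt} staged={none}
After op 6 (git add f.txt): modified={none} staged={f.txt}
After op 7 (git reset f.txt): modified={f.txt} staged={none}
After op 8 (git add f.txt): modified={none} staged={f.txt}
After op 9 (modify c.txt): modified={c.txt} staged={f.txt}
After op 10 (modify g.txt): modified={c.txt, g.txt} staged={f.txt}
After op 11 (git reset f.txt): modified={c.txt, f.txt, g.txt} staged={none}
After op 12 (modify e.txt): modified={c.txt, e.txt, f.txt, g.txt} staged={none}
After op 13 (git add e.txt): modified={c.txt, f.txt, g.txt} staged={e.txt}
After op 14 (git add f.txt): modified={c.txt, g.txt} staged={e.txt, f.txt}
After op 15 (modify b.txt): modified={b.txt, c.txt, g.txt} staged={e.txt, f.txt}
After op 16 (git add d.txt): modified={b.txt, c.txt, g.txt} staged={e.txt, f.txt}

Answer: e.txt, f.txt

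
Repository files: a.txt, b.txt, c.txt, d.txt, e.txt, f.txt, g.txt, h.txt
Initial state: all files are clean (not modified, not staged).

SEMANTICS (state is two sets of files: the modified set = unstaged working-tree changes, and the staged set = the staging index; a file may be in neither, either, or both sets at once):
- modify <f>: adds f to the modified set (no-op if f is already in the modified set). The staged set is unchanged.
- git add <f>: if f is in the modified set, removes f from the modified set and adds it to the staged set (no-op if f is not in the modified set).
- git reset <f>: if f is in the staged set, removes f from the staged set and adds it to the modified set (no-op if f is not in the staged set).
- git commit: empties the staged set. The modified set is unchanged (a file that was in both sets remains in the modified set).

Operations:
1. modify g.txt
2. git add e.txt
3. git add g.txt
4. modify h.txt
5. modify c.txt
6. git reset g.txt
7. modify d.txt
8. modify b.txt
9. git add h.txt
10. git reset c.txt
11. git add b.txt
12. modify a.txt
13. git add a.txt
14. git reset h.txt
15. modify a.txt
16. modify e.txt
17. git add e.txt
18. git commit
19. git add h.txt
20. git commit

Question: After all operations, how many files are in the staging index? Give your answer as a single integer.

Answer: 0

Derivation:
After op 1 (modify g.txt): modified={g.txt} staged={none}
After op 2 (git add e.txt): modified={g.txt} staged={none}
After op 3 (git add g.txt): modified={none} staged={g.txt}
After op 4 (modify h.txt): modified={h.txt} staged={g.txt}
After op 5 (modify c.txt): modified={c.txt, h.txt} staged={g.txt}
After op 6 (git reset g.txt): modified={c.txt, g.txt, h.txt} staged={none}
After op 7 (modify d.txt): modified={c.txt, d.txt, g.txt, h.txt} staged={none}
After op 8 (modify b.txt): modified={b.txt, c.txt, d.txt, g.txt, h.txt} staged={none}
After op 9 (git add h.txt): modified={b.txt, c.txt, d.txt, g.txt} staged={h.txt}
After op 10 (git reset c.txt): modified={b.txt, c.txt, d.txt, g.txt} staged={h.txt}
After op 11 (git add b.txt): modified={c.txt, d.txt, g.txt} staged={b.txt, h.txt}
After op 12 (modify a.txt): modified={a.txt, c.txt, d.txt, g.txt} staged={b.txt, h.txt}
After op 13 (git add a.txt): modified={c.txt, d.txt, g.txt} staged={a.txt, b.txt, h.txt}
After op 14 (git reset h.txt): modified={c.txt, d.txt, g.txt, h.txt} staged={a.txt, b.txt}
After op 15 (modify a.txt): modified={a.txt, c.txt, d.txt, g.txt, h.txt} staged={a.txt, b.txt}
After op 16 (modify e.txt): modified={a.txt, c.txt, d.txt, e.txt, g.txt, h.txt} staged={a.txt, b.txt}
After op 17 (git add e.txt): modified={a.txt, c.txt, d.txt, g.txt, h.txt} staged={a.txt, b.txt, e.txt}
After op 18 (git commit): modified={a.txt, c.txt, d.txt, g.txt, h.txt} staged={none}
After op 19 (git add h.txt): modified={a.txt, c.txt, d.txt, g.txt} staged={h.txt}
After op 20 (git commit): modified={a.txt, c.txt, d.txt, g.txt} staged={none}
Final staged set: {none} -> count=0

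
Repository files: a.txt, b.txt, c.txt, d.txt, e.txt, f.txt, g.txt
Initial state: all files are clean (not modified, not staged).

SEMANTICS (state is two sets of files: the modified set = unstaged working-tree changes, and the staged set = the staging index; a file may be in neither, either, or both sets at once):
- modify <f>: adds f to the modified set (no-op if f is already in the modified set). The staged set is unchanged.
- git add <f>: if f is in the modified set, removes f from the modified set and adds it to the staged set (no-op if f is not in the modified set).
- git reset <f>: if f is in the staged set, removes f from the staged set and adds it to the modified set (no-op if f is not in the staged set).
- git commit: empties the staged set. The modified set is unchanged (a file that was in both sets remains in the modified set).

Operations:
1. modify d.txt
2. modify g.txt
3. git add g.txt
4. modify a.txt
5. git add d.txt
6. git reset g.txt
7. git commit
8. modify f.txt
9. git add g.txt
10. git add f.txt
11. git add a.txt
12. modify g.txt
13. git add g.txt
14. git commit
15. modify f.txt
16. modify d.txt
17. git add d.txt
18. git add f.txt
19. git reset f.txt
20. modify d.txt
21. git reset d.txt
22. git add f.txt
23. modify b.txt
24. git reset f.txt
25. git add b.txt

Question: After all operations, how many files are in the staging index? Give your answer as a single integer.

After op 1 (modify d.txt): modified={d.txt} staged={none}
After op 2 (modify g.txt): modified={d.txt, g.txt} staged={none}
After op 3 (git add g.txt): modified={d.txt} staged={g.txt}
After op 4 (modify a.txt): modified={a.txt, d.txt} staged={g.txt}
After op 5 (git add d.txt): modified={a.txt} staged={d.txt, g.txt}
After op 6 (git reset g.txt): modified={a.txt, g.txt} staged={d.txt}
After op 7 (git commit): modified={a.txt, g.txt} staged={none}
After op 8 (modify f.txt): modified={a.txt, f.txt, g.txt} staged={none}
After op 9 (git add g.txt): modified={a.txt, f.txt} staged={g.txt}
After op 10 (git add f.txt): modified={a.txt} staged={f.txt, g.txt}
After op 11 (git add a.txt): modified={none} staged={a.txt, f.txt, g.txt}
After op 12 (modify g.txt): modified={g.txt} staged={a.txt, f.txt, g.txt}
After op 13 (git add g.txt): modified={none} staged={a.txt, f.txt, g.txt}
After op 14 (git commit): modified={none} staged={none}
After op 15 (modify f.txt): modified={f.txt} staged={none}
After op 16 (modify d.txt): modified={d.txt, f.txt} staged={none}
After op 17 (git add d.txt): modified={f.txt} staged={d.txt}
After op 18 (git add f.txt): modified={none} staged={d.txt, f.txt}
After op 19 (git reset f.txt): modified={f.txt} staged={d.txt}
After op 20 (modify d.txt): modified={d.txt, f.txt} staged={d.txt}
After op 21 (git reset d.txt): modified={d.txt, f.txt} staged={none}
After op 22 (git add f.txt): modified={d.txt} staged={f.txt}
After op 23 (modify b.txt): modified={b.txt, d.txt} staged={f.txt}
After op 24 (git reset f.txt): modified={b.txt, d.txt, f.txt} staged={none}
After op 25 (git add b.txt): modified={d.txt, f.txt} staged={b.txt}
Final staged set: {b.txt} -> count=1

Answer: 1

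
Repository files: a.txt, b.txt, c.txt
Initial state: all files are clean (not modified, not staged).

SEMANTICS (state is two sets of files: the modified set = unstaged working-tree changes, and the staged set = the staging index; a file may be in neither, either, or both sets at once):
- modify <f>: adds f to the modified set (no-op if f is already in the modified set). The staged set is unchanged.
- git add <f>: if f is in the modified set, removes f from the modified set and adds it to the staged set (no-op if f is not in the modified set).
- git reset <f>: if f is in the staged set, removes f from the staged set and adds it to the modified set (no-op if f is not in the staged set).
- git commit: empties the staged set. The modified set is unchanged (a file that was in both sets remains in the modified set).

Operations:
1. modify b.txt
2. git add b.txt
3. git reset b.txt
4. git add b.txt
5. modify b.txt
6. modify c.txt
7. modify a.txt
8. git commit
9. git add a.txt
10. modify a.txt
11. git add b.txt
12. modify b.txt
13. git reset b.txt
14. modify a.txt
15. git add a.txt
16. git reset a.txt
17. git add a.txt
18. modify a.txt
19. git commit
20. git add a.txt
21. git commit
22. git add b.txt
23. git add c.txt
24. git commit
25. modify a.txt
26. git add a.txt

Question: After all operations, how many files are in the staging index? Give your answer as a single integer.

Answer: 1

Derivation:
After op 1 (modify b.txt): modified={b.txt} staged={none}
After op 2 (git add b.txt): modified={none} staged={b.txt}
After op 3 (git reset b.txt): modified={b.txt} staged={none}
After op 4 (git add b.txt): modified={none} staged={b.txt}
After op 5 (modify b.txt): modified={b.txt} staged={b.txt}
After op 6 (modify c.txt): modified={b.txt, c.txt} staged={b.txt}
After op 7 (modify a.txt): modified={a.txt, b.txt, c.txt} staged={b.txt}
After op 8 (git commit): modified={a.txt, b.txt, c.txt} staged={none}
After op 9 (git add a.txt): modified={b.txt, c.txt} staged={a.txt}
After op 10 (modify a.txt): modified={a.txt, b.txt, c.txt} staged={a.txt}
After op 11 (git add b.txt): modified={a.txt, c.txt} staged={a.txt, b.txt}
After op 12 (modify b.txt): modified={a.txt, b.txt, c.txt} staged={a.txt, b.txt}
After op 13 (git reset b.txt): modified={a.txt, b.txt, c.txt} staged={a.txt}
After op 14 (modify a.txt): modified={a.txt, b.txt, c.txt} staged={a.txt}
After op 15 (git add a.txt): modified={b.txt, c.txt} staged={a.txt}
After op 16 (git reset a.txt): modified={a.txt, b.txt, c.txt} staged={none}
After op 17 (git add a.txt): modified={b.txt, c.txt} staged={a.txt}
After op 18 (modify a.txt): modified={a.txt, b.txt, c.txt} staged={a.txt}
After op 19 (git commit): modified={a.txt, b.txt, c.txt} staged={none}
After op 20 (git add a.txt): modified={b.txt, c.txt} staged={a.txt}
After op 21 (git commit): modified={b.txt, c.txt} staged={none}
After op 22 (git add b.txt): modified={c.txt} staged={b.txt}
After op 23 (git add c.txt): modified={none} staged={b.txt, c.txt}
After op 24 (git commit): modified={none} staged={none}
After op 25 (modify a.txt): modified={a.txt} staged={none}
After op 26 (git add a.txt): modified={none} staged={a.txt}
Final staged set: {a.txt} -> count=1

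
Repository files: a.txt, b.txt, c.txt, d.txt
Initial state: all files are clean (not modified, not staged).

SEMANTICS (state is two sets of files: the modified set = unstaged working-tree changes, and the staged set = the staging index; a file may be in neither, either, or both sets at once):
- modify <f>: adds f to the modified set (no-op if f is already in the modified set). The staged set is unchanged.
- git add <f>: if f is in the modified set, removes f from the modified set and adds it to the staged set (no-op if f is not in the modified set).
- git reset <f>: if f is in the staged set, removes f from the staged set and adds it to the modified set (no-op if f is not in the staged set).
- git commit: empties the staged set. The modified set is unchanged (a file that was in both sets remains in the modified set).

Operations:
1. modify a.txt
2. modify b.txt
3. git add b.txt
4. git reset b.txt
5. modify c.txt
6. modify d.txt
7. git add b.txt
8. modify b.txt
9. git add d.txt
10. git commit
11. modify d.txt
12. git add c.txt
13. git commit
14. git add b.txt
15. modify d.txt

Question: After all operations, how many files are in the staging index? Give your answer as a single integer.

After op 1 (modify a.txt): modified={a.txt} staged={none}
After op 2 (modify b.txt): modified={a.txt, b.txt} staged={none}
After op 3 (git add b.txt): modified={a.txt} staged={b.txt}
After op 4 (git reset b.txt): modified={a.txt, b.txt} staged={none}
After op 5 (modify c.txt): modified={a.txt, b.txt, c.txt} staged={none}
After op 6 (modify d.txt): modified={a.txt, b.txt, c.txt, d.txt} staged={none}
After op 7 (git add b.txt): modified={a.txt, c.txt, d.txt} staged={b.txt}
After op 8 (modify b.txt): modified={a.txt, b.txt, c.txt, d.txt} staged={b.txt}
After op 9 (git add d.txt): modified={a.txt, b.txt, c.txt} staged={b.txt, d.txt}
After op 10 (git commit): modified={a.txt, b.txt, c.txt} staged={none}
After op 11 (modify d.txt): modified={a.txt, b.txt, c.txt, d.txt} staged={none}
After op 12 (git add c.txt): modified={a.txt, b.txt, d.txt} staged={c.txt}
After op 13 (git commit): modified={a.txt, b.txt, d.txt} staged={none}
After op 14 (git add b.txt): modified={a.txt, d.txt} staged={b.txt}
After op 15 (modify d.txt): modified={a.txt, d.txt} staged={b.txt}
Final staged set: {b.txt} -> count=1

Answer: 1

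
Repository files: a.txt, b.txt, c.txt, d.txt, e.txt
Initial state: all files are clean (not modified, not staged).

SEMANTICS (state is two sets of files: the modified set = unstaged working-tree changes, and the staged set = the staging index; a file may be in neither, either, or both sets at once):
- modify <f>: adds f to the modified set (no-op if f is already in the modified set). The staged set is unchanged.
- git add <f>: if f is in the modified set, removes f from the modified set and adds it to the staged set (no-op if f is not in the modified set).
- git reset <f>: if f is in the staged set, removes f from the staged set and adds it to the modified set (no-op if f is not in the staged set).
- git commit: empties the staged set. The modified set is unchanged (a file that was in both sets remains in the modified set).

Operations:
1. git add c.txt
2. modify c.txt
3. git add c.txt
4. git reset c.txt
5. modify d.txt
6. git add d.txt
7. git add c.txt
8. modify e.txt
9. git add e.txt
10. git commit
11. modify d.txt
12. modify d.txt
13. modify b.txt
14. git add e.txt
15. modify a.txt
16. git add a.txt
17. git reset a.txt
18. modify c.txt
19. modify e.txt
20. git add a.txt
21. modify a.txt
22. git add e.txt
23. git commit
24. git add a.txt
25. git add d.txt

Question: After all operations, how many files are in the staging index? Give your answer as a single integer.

Answer: 2

Derivation:
After op 1 (git add c.txt): modified={none} staged={none}
After op 2 (modify c.txt): modified={c.txt} staged={none}
After op 3 (git add c.txt): modified={none} staged={c.txt}
After op 4 (git reset c.txt): modified={c.txt} staged={none}
After op 5 (modify d.txt): modified={c.txt, d.txt} staged={none}
After op 6 (git add d.txt): modified={c.txt} staged={d.txt}
After op 7 (git add c.txt): modified={none} staged={c.txt, d.txt}
After op 8 (modify e.txt): modified={e.txt} staged={c.txt, d.txt}
After op 9 (git add e.txt): modified={none} staged={c.txt, d.txt, e.txt}
After op 10 (git commit): modified={none} staged={none}
After op 11 (modify d.txt): modified={d.txt} staged={none}
After op 12 (modify d.txt): modified={d.txt} staged={none}
After op 13 (modify b.txt): modified={b.txt, d.txt} staged={none}
After op 14 (git add e.txt): modified={b.txt, d.txt} staged={none}
After op 15 (modify a.txt): modified={a.txt, b.txt, d.txt} staged={none}
After op 16 (git add a.txt): modified={b.txt, d.txt} staged={a.txt}
After op 17 (git reset a.txt): modified={a.txt, b.txt, d.txt} staged={none}
After op 18 (modify c.txt): modified={a.txt, b.txt, c.txt, d.txt} staged={none}
After op 19 (modify e.txt): modified={a.txt, b.txt, c.txt, d.txt, e.txt} staged={none}
After op 20 (git add a.txt): modified={b.txt, c.txt, d.txt, e.txt} staged={a.txt}
After op 21 (modify a.txt): modified={a.txt, b.txt, c.txt, d.txt, e.txt} staged={a.txt}
After op 22 (git add e.txt): modified={a.txt, b.txt, c.txt, d.txt} staged={a.txt, e.txt}
After op 23 (git commit): modified={a.txt, b.txt, c.txt, d.txt} staged={none}
After op 24 (git add a.txt): modified={b.txt, c.txt, d.txt} staged={a.txt}
After op 25 (git add d.txt): modified={b.txt, c.txt} staged={a.txt, d.txt}
Final staged set: {a.txt, d.txt} -> count=2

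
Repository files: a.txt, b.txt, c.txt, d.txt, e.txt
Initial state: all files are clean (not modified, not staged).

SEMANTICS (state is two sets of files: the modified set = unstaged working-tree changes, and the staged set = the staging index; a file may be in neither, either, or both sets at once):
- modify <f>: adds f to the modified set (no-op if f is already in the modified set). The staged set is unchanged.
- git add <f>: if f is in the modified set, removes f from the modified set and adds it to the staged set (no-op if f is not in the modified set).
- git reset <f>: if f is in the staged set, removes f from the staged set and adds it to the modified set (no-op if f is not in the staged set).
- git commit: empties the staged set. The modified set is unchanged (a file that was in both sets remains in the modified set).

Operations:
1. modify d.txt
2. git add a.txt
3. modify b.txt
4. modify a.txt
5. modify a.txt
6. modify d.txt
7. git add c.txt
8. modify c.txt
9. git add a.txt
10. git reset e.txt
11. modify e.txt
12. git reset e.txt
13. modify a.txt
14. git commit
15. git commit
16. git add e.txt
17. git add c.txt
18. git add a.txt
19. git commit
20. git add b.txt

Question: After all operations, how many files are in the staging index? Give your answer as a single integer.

Answer: 1

Derivation:
After op 1 (modify d.txt): modified={d.txt} staged={none}
After op 2 (git add a.txt): modified={d.txt} staged={none}
After op 3 (modify b.txt): modified={b.txt, d.txt} staged={none}
After op 4 (modify a.txt): modified={a.txt, b.txt, d.txt} staged={none}
After op 5 (modify a.txt): modified={a.txt, b.txt, d.txt} staged={none}
After op 6 (modify d.txt): modified={a.txt, b.txt, d.txt} staged={none}
After op 7 (git add c.txt): modified={a.txt, b.txt, d.txt} staged={none}
After op 8 (modify c.txt): modified={a.txt, b.txt, c.txt, d.txt} staged={none}
After op 9 (git add a.txt): modified={b.txt, c.txt, d.txt} staged={a.txt}
After op 10 (git reset e.txt): modified={b.txt, c.txt, d.txt} staged={a.txt}
After op 11 (modify e.txt): modified={b.txt, c.txt, d.txt, e.txt} staged={a.txt}
After op 12 (git reset e.txt): modified={b.txt, c.txt, d.txt, e.txt} staged={a.txt}
After op 13 (modify a.txt): modified={a.txt, b.txt, c.txt, d.txt, e.txt} staged={a.txt}
After op 14 (git commit): modified={a.txt, b.txt, c.txt, d.txt, e.txt} staged={none}
After op 15 (git commit): modified={a.txt, b.txt, c.txt, d.txt, e.txt} staged={none}
After op 16 (git add e.txt): modified={a.txt, b.txt, c.txt, d.txt} staged={e.txt}
After op 17 (git add c.txt): modified={a.txt, b.txt, d.txt} staged={c.txt, e.txt}
After op 18 (git add a.txt): modified={b.txt, d.txt} staged={a.txt, c.txt, e.txt}
After op 19 (git commit): modified={b.txt, d.txt} staged={none}
After op 20 (git add b.txt): modified={d.txt} staged={b.txt}
Final staged set: {b.txt} -> count=1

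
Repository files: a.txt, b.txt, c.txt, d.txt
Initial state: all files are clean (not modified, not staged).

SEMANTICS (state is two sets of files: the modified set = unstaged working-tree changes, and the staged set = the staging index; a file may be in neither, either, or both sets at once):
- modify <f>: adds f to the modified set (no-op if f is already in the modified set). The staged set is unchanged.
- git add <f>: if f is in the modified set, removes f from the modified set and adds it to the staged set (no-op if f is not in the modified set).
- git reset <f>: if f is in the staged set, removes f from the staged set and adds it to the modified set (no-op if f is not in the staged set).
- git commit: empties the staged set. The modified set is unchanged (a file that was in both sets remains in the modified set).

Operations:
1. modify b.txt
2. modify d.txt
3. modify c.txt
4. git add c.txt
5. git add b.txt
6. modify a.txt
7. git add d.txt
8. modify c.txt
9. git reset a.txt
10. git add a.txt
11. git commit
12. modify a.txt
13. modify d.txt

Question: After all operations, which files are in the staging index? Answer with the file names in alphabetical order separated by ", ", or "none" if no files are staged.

After op 1 (modify b.txt): modified={b.txt} staged={none}
After op 2 (modify d.txt): modified={b.txt, d.txt} staged={none}
After op 3 (modify c.txt): modified={b.txt, c.txt, d.txt} staged={none}
After op 4 (git add c.txt): modified={b.txt, d.txt} staged={c.txt}
After op 5 (git add b.txt): modified={d.txt} staged={b.txt, c.txt}
After op 6 (modify a.txt): modified={a.txt, d.txt} staged={b.txt, c.txt}
After op 7 (git add d.txt): modified={a.txt} staged={b.txt, c.txt, d.txt}
After op 8 (modify c.txt): modified={a.txt, c.txt} staged={b.txt, c.txt, d.txt}
After op 9 (git reset a.txt): modified={a.txt, c.txt} staged={b.txt, c.txt, d.txt}
After op 10 (git add a.txt): modified={c.txt} staged={a.txt, b.txt, c.txt, d.txt}
After op 11 (git commit): modified={c.txt} staged={none}
After op 12 (modify a.txt): modified={a.txt, c.txt} staged={none}
After op 13 (modify d.txt): modified={a.txt, c.txt, d.txt} staged={none}

Answer: none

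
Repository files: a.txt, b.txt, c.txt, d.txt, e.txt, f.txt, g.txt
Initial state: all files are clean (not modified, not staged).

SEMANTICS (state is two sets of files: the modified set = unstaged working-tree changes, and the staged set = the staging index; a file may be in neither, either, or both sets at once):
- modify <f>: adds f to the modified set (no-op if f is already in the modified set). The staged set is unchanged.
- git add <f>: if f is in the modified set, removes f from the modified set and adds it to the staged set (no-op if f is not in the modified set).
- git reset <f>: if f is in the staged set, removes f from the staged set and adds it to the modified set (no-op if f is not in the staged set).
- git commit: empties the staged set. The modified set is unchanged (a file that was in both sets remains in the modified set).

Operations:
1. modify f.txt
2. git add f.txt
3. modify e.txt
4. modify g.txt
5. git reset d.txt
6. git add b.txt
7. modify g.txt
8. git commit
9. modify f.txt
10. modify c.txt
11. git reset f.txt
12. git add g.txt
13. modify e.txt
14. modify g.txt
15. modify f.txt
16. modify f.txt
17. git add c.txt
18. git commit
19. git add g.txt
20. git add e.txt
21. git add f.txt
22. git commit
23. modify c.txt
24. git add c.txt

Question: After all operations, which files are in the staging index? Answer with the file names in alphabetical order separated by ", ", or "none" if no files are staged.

Answer: c.txt

Derivation:
After op 1 (modify f.txt): modified={f.txt} staged={none}
After op 2 (git add f.txt): modified={none} staged={f.txt}
After op 3 (modify e.txt): modified={e.txt} staged={f.txt}
After op 4 (modify g.txt): modified={e.txt, g.txt} staged={f.txt}
After op 5 (git reset d.txt): modified={e.txt, g.txt} staged={f.txt}
After op 6 (git add b.txt): modified={e.txt, g.txt} staged={f.txt}
After op 7 (modify g.txt): modified={e.txt, g.txt} staged={f.txt}
After op 8 (git commit): modified={e.txt, g.txt} staged={none}
After op 9 (modify f.txt): modified={e.txt, f.txt, g.txt} staged={none}
After op 10 (modify c.txt): modified={c.txt, e.txt, f.txt, g.txt} staged={none}
After op 11 (git reset f.txt): modified={c.txt, e.txt, f.txt, g.txt} staged={none}
After op 12 (git add g.txt): modified={c.txt, e.txt, f.txt} staged={g.txt}
After op 13 (modify e.txt): modified={c.txt, e.txt, f.txt} staged={g.txt}
After op 14 (modify g.txt): modified={c.txt, e.txt, f.txt, g.txt} staged={g.txt}
After op 15 (modify f.txt): modified={c.txt, e.txt, f.txt, g.txt} staged={g.txt}
After op 16 (modify f.txt): modified={c.txt, e.txt, f.txt, g.txt} staged={g.txt}
After op 17 (git add c.txt): modified={e.txt, f.txt, g.txt} staged={c.txt, g.txt}
After op 18 (git commit): modified={e.txt, f.txt, g.txt} staged={none}
After op 19 (git add g.txt): modified={e.txt, f.txt} staged={g.txt}
After op 20 (git add e.txt): modified={f.txt} staged={e.txt, g.txt}
After op 21 (git add f.txt): modified={none} staged={e.txt, f.txt, g.txt}
After op 22 (git commit): modified={none} staged={none}
After op 23 (modify c.txt): modified={c.txt} staged={none}
After op 24 (git add c.txt): modified={none} staged={c.txt}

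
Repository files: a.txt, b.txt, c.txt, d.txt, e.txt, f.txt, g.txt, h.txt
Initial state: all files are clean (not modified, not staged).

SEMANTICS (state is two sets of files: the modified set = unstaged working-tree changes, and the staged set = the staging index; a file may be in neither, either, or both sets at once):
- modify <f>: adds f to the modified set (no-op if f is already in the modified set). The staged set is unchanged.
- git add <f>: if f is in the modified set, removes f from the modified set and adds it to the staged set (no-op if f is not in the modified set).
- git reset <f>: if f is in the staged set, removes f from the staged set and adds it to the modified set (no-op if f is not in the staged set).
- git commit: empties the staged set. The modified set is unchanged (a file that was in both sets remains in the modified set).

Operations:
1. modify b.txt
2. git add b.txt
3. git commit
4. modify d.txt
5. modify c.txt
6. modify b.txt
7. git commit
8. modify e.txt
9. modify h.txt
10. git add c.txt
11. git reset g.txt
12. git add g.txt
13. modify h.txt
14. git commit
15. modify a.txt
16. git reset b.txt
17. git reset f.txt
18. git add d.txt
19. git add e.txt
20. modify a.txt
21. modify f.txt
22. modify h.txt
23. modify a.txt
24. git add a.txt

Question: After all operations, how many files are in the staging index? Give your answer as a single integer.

After op 1 (modify b.txt): modified={b.txt} staged={none}
After op 2 (git add b.txt): modified={none} staged={b.txt}
After op 3 (git commit): modified={none} staged={none}
After op 4 (modify d.txt): modified={d.txt} staged={none}
After op 5 (modify c.txt): modified={c.txt, d.txt} staged={none}
After op 6 (modify b.txt): modified={b.txt, c.txt, d.txt} staged={none}
After op 7 (git commit): modified={b.txt, c.txt, d.txt} staged={none}
After op 8 (modify e.txt): modified={b.txt, c.txt, d.txt, e.txt} staged={none}
After op 9 (modify h.txt): modified={b.txt, c.txt, d.txt, e.txt, h.txt} staged={none}
After op 10 (git add c.txt): modified={b.txt, d.txt, e.txt, h.txt} staged={c.txt}
After op 11 (git reset g.txt): modified={b.txt, d.txt, e.txt, h.txt} staged={c.txt}
After op 12 (git add g.txt): modified={b.txt, d.txt, e.txt, h.txt} staged={c.txt}
After op 13 (modify h.txt): modified={b.txt, d.txt, e.txt, h.txt} staged={c.txt}
After op 14 (git commit): modified={b.txt, d.txt, e.txt, h.txt} staged={none}
After op 15 (modify a.txt): modified={a.txt, b.txt, d.txt, e.txt, h.txt} staged={none}
After op 16 (git reset b.txt): modified={a.txt, b.txt, d.txt, e.txt, h.txt} staged={none}
After op 17 (git reset f.txt): modified={a.txt, b.txt, d.txt, e.txt, h.txt} staged={none}
After op 18 (git add d.txt): modified={a.txt, b.txt, e.txt, h.txt} staged={d.txt}
After op 19 (git add e.txt): modified={a.txt, b.txt, h.txt} staged={d.txt, e.txt}
After op 20 (modify a.txt): modified={a.txt, b.txt, h.txt} staged={d.txt, e.txt}
After op 21 (modify f.txt): modified={a.txt, b.txt, f.txt, h.txt} staged={d.txt, e.txt}
After op 22 (modify h.txt): modified={a.txt, b.txt, f.txt, h.txt} staged={d.txt, e.txt}
After op 23 (modify a.txt): modified={a.txt, b.txt, f.txt, h.txt} staged={d.txt, e.txt}
After op 24 (git add a.txt): modified={b.txt, f.txt, h.txt} staged={a.txt, d.txt, e.txt}
Final staged set: {a.txt, d.txt, e.txt} -> count=3

Answer: 3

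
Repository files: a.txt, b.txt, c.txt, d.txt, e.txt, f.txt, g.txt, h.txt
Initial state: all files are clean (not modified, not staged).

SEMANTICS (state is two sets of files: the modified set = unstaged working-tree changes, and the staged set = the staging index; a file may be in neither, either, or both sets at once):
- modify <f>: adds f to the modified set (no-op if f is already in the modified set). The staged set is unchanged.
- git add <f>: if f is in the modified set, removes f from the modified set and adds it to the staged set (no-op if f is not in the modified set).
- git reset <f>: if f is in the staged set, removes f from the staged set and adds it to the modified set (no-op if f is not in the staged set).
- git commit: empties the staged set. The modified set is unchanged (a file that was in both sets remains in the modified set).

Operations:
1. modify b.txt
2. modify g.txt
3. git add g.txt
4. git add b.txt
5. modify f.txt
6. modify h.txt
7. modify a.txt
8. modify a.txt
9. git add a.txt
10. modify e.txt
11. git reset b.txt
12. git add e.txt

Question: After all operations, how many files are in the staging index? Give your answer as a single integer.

After op 1 (modify b.txt): modified={b.txt} staged={none}
After op 2 (modify g.txt): modified={b.txt, g.txt} staged={none}
After op 3 (git add g.txt): modified={b.txt} staged={g.txt}
After op 4 (git add b.txt): modified={none} staged={b.txt, g.txt}
After op 5 (modify f.txt): modified={f.txt} staged={b.txt, g.txt}
After op 6 (modify h.txt): modified={f.txt, h.txt} staged={b.txt, g.txt}
After op 7 (modify a.txt): modified={a.txt, f.txt, h.txt} staged={b.txt, g.txt}
After op 8 (modify a.txt): modified={a.txt, f.txt, h.txt} staged={b.txt, g.txt}
After op 9 (git add a.txt): modified={f.txt, h.txt} staged={a.txt, b.txt, g.txt}
After op 10 (modify e.txt): modified={e.txt, f.txt, h.txt} staged={a.txt, b.txt, g.txt}
After op 11 (git reset b.txt): modified={b.txt, e.txt, f.txt, h.txt} staged={a.txt, g.txt}
After op 12 (git add e.txt): modified={b.txt, f.txt, h.txt} staged={a.txt, e.txt, g.txt}
Final staged set: {a.txt, e.txt, g.txt} -> count=3

Answer: 3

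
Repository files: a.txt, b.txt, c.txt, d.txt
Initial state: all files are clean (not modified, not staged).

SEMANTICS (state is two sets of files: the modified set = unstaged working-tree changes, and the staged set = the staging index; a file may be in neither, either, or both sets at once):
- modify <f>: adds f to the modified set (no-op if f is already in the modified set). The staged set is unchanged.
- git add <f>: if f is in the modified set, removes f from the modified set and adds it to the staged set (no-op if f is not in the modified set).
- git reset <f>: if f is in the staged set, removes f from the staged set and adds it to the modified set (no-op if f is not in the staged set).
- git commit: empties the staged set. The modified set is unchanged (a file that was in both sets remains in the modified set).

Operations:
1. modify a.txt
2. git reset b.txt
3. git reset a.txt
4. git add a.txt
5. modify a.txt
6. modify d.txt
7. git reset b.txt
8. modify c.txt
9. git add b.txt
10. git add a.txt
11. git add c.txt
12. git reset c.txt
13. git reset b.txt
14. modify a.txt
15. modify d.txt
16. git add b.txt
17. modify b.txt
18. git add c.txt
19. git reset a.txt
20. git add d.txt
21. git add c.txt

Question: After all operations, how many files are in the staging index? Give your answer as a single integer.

Answer: 2

Derivation:
After op 1 (modify a.txt): modified={a.txt} staged={none}
After op 2 (git reset b.txt): modified={a.txt} staged={none}
After op 3 (git reset a.txt): modified={a.txt} staged={none}
After op 4 (git add a.txt): modified={none} staged={a.txt}
After op 5 (modify a.txt): modified={a.txt} staged={a.txt}
After op 6 (modify d.txt): modified={a.txt, d.txt} staged={a.txt}
After op 7 (git reset b.txt): modified={a.txt, d.txt} staged={a.txt}
After op 8 (modify c.txt): modified={a.txt, c.txt, d.txt} staged={a.txt}
After op 9 (git add b.txt): modified={a.txt, c.txt, d.txt} staged={a.txt}
After op 10 (git add a.txt): modified={c.txt, d.txt} staged={a.txt}
After op 11 (git add c.txt): modified={d.txt} staged={a.txt, c.txt}
After op 12 (git reset c.txt): modified={c.txt, d.txt} staged={a.txt}
After op 13 (git reset b.txt): modified={c.txt, d.txt} staged={a.txt}
After op 14 (modify a.txt): modified={a.txt, c.txt, d.txt} staged={a.txt}
After op 15 (modify d.txt): modified={a.txt, c.txt, d.txt} staged={a.txt}
After op 16 (git add b.txt): modified={a.txt, c.txt, d.txt} staged={a.txt}
After op 17 (modify b.txt): modified={a.txt, b.txt, c.txt, d.txt} staged={a.txt}
After op 18 (git add c.txt): modified={a.txt, b.txt, d.txt} staged={a.txt, c.txt}
After op 19 (git reset a.txt): modified={a.txt, b.txt, d.txt} staged={c.txt}
After op 20 (git add d.txt): modified={a.txt, b.txt} staged={c.txt, d.txt}
After op 21 (git add c.txt): modified={a.txt, b.txt} staged={c.txt, d.txt}
Final staged set: {c.txt, d.txt} -> count=2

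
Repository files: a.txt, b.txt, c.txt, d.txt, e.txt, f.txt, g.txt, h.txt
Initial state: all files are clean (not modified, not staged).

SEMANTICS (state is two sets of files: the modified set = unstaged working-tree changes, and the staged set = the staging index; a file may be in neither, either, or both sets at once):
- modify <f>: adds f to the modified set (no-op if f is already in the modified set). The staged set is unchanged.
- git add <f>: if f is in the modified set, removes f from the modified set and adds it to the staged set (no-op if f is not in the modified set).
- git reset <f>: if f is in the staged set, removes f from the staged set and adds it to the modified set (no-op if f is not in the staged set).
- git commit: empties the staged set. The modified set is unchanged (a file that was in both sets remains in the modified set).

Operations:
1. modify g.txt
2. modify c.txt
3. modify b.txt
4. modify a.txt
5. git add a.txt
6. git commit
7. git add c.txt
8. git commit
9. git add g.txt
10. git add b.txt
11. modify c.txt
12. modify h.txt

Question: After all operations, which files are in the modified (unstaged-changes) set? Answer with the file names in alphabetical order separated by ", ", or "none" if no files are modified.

Answer: c.txt, h.txt

Derivation:
After op 1 (modify g.txt): modified={g.txt} staged={none}
After op 2 (modify c.txt): modified={c.txt, g.txt} staged={none}
After op 3 (modify b.txt): modified={b.txt, c.txt, g.txt} staged={none}
After op 4 (modify a.txt): modified={a.txt, b.txt, c.txt, g.txt} staged={none}
After op 5 (git add a.txt): modified={b.txt, c.txt, g.txt} staged={a.txt}
After op 6 (git commit): modified={b.txt, c.txt, g.txt} staged={none}
After op 7 (git add c.txt): modified={b.txt, g.txt} staged={c.txt}
After op 8 (git commit): modified={b.txt, g.txt} staged={none}
After op 9 (git add g.txt): modified={b.txt} staged={g.txt}
After op 10 (git add b.txt): modified={none} staged={b.txt, g.txt}
After op 11 (modify c.txt): modified={c.txt} staged={b.txt, g.txt}
After op 12 (modify h.txt): modified={c.txt, h.txt} staged={b.txt, g.txt}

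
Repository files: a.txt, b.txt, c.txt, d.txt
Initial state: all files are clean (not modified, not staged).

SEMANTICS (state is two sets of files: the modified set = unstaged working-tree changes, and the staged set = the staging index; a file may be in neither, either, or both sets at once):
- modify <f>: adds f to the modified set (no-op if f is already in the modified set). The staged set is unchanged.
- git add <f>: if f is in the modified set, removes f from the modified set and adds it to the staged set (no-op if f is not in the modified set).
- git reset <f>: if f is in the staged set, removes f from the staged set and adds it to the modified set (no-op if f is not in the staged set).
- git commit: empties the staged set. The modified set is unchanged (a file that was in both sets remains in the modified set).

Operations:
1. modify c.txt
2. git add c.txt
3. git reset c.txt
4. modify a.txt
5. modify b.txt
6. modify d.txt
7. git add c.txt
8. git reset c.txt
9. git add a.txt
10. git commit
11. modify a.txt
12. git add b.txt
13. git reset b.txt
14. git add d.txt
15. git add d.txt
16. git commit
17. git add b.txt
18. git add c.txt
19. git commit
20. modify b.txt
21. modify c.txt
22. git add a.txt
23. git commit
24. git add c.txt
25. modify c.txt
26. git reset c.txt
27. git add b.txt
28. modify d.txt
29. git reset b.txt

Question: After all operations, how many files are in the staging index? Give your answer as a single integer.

After op 1 (modify c.txt): modified={c.txt} staged={none}
After op 2 (git add c.txt): modified={none} staged={c.txt}
After op 3 (git reset c.txt): modified={c.txt} staged={none}
After op 4 (modify a.txt): modified={a.txt, c.txt} staged={none}
After op 5 (modify b.txt): modified={a.txt, b.txt, c.txt} staged={none}
After op 6 (modify d.txt): modified={a.txt, b.txt, c.txt, d.txt} staged={none}
After op 7 (git add c.txt): modified={a.txt, b.txt, d.txt} staged={c.txt}
After op 8 (git reset c.txt): modified={a.txt, b.txt, c.txt, d.txt} staged={none}
After op 9 (git add a.txt): modified={b.txt, c.txt, d.txt} staged={a.txt}
After op 10 (git commit): modified={b.txt, c.txt, d.txt} staged={none}
After op 11 (modify a.txt): modified={a.txt, b.txt, c.txt, d.txt} staged={none}
After op 12 (git add b.txt): modified={a.txt, c.txt, d.txt} staged={b.txt}
After op 13 (git reset b.txt): modified={a.txt, b.txt, c.txt, d.txt} staged={none}
After op 14 (git add d.txt): modified={a.txt, b.txt, c.txt} staged={d.txt}
After op 15 (git add d.txt): modified={a.txt, b.txt, c.txt} staged={d.txt}
After op 16 (git commit): modified={a.txt, b.txt, c.txt} staged={none}
After op 17 (git add b.txt): modified={a.txt, c.txt} staged={b.txt}
After op 18 (git add c.txt): modified={a.txt} staged={b.txt, c.txt}
After op 19 (git commit): modified={a.txt} staged={none}
After op 20 (modify b.txt): modified={a.txt, b.txt} staged={none}
After op 21 (modify c.txt): modified={a.txt, b.txt, c.txt} staged={none}
After op 22 (git add a.txt): modified={b.txt, c.txt} staged={a.txt}
After op 23 (git commit): modified={b.txt, c.txt} staged={none}
After op 24 (git add c.txt): modified={b.txt} staged={c.txt}
After op 25 (modify c.txt): modified={b.txt, c.txt} staged={c.txt}
After op 26 (git reset c.txt): modified={b.txt, c.txt} staged={none}
After op 27 (git add b.txt): modified={c.txt} staged={b.txt}
After op 28 (modify d.txt): modified={c.txt, d.txt} staged={b.txt}
After op 29 (git reset b.txt): modified={b.txt, c.txt, d.txt} staged={none}
Final staged set: {none} -> count=0

Answer: 0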